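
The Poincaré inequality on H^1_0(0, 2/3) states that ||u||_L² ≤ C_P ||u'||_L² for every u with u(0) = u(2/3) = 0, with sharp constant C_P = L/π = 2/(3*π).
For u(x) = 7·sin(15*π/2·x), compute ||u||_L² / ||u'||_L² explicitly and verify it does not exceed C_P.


||u||_L² / ||u'||_L² = 2/(15*π) < C_P = 2/(3*π).

u(x) = 7·sin(15*π/2·x), so u'(x) = 105*π*cos(15*π*x/2)/2.
Writing u(x) = A·sin(kπx/L) with A = 7 and k = 5, use ∫_0^L sin²(kπx/L) dx = L/2 and ∫_0^L cos²(kπx/L) dx = L/2.
u² = 49·sin²(15*π/2·x) and (u')² = 11025*π^2/4·cos²(15*π/2·x), and each of sin², cos² integrates to L/2 = 1/3 over (0, 2/3).
∫_0^2/3 u² dx = 49/3, so ||u||_L² = 7*sqrt(3)/3.
∫_0^2/3 (u')² dx = 3675*π^2/4, so ||u'||_L² = 35*sqrt(3)*π/2.
Ratio ||u||_L² / ||u'||_L² = 2/(15*π).
Sharp Poincaré constant on H^1_0(0, 2/3) is C_P = L/π = 2/(3*π), achieved by sin(3*π/2·x).
This is the k = 5 harmonic; the ratio L/(kπ) is strictly less than C_P = L/π, consistent with the sharp inequality ||u||_L² ≤ C_P ||u'||_L².


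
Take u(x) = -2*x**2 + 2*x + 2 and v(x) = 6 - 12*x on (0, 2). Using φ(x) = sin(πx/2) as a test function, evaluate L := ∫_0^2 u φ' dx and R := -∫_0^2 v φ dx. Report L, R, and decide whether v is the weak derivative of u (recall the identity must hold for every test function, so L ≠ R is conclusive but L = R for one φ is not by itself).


LHS = 8/π, RHS = 24/π. No, v is not the weak derivative of u.

u(x) = -2*x**2 + 2*x + 2, classical derivative u'(x) = 2 - 4*x.
φ(x) = sin(πx/2), so φ'(x) = π*cos(π*x/2)/2.
Note φ(0) = φ(2) = 0, so the boundary term u·φ vanishes.
LHS = ∫_0^2 u(x) φ'(x) dx = ∫_0^2 (-π*x^2*cos(π*x/2) + π*x*cos(π*x/2) + π*cos(π*x/2)) dx. Term by term:
  ∫_0^2 π*cos(π*x/2) dx = 0;  ∫_0^2 π*x*cos(π*x/2) dx = -8/π;  ∫_0^2 -π*x^2*cos(π*x/2) dx = 16/π.
Sum: 0 − 8/π + 16/π = 8/π.
So LHS = 8/π.
∫_0^2 v(x) φ(x) dx = ∫_0^2 (-12*x*sin(π*x/2) + 6*sin(π*x/2)) dx. Term by term:
  ∫_0^2 6*sin(π*x/2) dx = 24/π;  ∫_0^2 -12*x*sin(π*x/2) dx = -48/π.
Sum: 24/π − 48/π = -24/π.
So RHS = -∫_0^2 v(x) φ(x) dx = 24/π.
LHS − RHS = -16/π ≠ 0, so the identity fails.
(For a valid weak derivative the identity must hold for EVERY test function, in particular this one. The failure shows v is NOT the weak derivative of u.)
Correct weak derivative would be u'(x) = 2 - 4*x.


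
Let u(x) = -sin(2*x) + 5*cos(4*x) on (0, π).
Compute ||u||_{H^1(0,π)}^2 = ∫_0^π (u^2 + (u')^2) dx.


||u||_{H^1(0,π)}^2 = 215*π

u'(x) = -20*sin(4*x) - 2*cos(2*x).
Expand u² and (u')² and integrate term by term on (0, π), using: for integers n ≥ 1, ∫_0^π sin²(nx) dx = ∫_0^π cos²(nx) dx = π/2; for n ≠ n', ∫_0^π sin(nx)sin(n'x) dx = ∫_0^π cos(nx)cos(n'x) dx = 0; and by product-to-sum, ∫_0^π sin(nx)cos(n'x) dx = ½∫_0^π [sin((n+n')x) + sin((n−n')x)] dx, which is 0 when n+n' is even and 2n/(n²−n'²) when n+n' is odd (it need not vanish on (0, π)).
  u² squared terms: (-1)²·∫sin(2x)² dx = 1·π/2 = π/2;  (5)²·∫cos(4x)² dx = 25·π/2 = 25*π/2.
  u² cross terms: 2·(-1)·(5)·∫sin(2x)·cos(4x) dx = -10·(0) = 0.
  So ∫_0^π u² dx = π/2 + 25*π/2 + 0 = 13*π.
  (u')² squared terms: (-20)²·∫sin(4x)² dx = 400·π/2 = 200*π;  (-2)²·∫cos(2x)² dx = 4·π/2 = 2*π.
  (u')² cross terms: 2·(-20)·(-2)·∫sin(4x)·cos(2x) dx = 80·(0) = 0.
  So ∫_0^π (u')² dx = 200*π + 2*π + 0 = 202*π.
||u||_{H^1}^2 = (13*π) + (202*π) = 215*π.


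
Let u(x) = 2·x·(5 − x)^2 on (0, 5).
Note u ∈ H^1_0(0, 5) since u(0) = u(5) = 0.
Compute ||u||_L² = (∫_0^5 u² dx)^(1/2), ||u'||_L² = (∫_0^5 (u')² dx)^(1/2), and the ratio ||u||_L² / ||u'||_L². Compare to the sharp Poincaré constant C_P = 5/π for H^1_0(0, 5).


||u||_L² / ||u'||_L² = 5*sqrt(14)/14 < C_P = 5/π.

u(x) = 2·x·(5 − x)^2, so u'(x) = 2*(x - 5)*(3*x - 5).
u(x) = 2·x·(5 − x)^2 vanishes at x = 0 and x = 5, so u ∈ H^1_0(0, 5). Differentiate via the product rule and integrate the resulting polynomials term by term.
  ∫_0^5 u² dx = ∫_0^5 (4*x^6 - 80*x^5 + 600*x^4 - 2000*x^3 + 2500*x^2) dx. Term by term:
    ∫_0^5 4*x^6 dx = 312500/7;  ∫_0^5 -80*x^5 dx = -625000/3;  ∫_0^5 600*x^4 dx = 375000;
    ∫_0^5 -2000*x^3 dx = -312500;  ∫_0^5 2500*x^2 dx = 312500/3.
  Sum: 312500/7 − 625000/3 + 375000 − 312500 + 312500/3 = 62500/21.
  ∫_0^5 (u')² dx = ∫_0^5 (36*x^4 - 480*x^3 + 2200*x^2 - 4000*x + 2500) dx. Term by term:
    ∫_0^5 36*x^4 dx = 22500;  ∫_0^5 -480*x^3 dx = -75000;  ∫_0^5 2200*x^2 dx = 275000/3;
    ∫_0^5 -4000*x dx = -50000;  ∫_0^5 2500 dx = 12500.
  Sum: 22500 − 75000 + 275000/3 − 50000 + 12500 = 5000/3.
∫_0^5 u² dx = 62500/21, so ||u||_L² = 250*sqrt(21)/21.
∫_0^5 (u')² dx = 5000/3, so ||u'||_L² = 50*sqrt(6)/3.
Ratio ||u||_L² / ||u'||_L² = 5*sqrt(14)/14.
Sharp Poincaré constant on H^1_0(0, 5) is C_P = L/π = 5/π, achieved by sin(π/5·x).
A polynomial bump cannot attain the sharp Poincaré constant (only the first sine eigenfunction does), so the ratio is strictly less than C_P, consistent with ||u||_L² ≤ C_P ||u'||_L².


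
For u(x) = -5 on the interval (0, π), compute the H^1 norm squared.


||u||_{H^1(0,π)}^2 = 25*π

u'(x) = 0.
Expand u² and (u')² and integrate term by term on (0, π), using: for integers n ≥ 1, ∫_0^π sin²(nx) dx = ∫_0^π cos²(nx) dx = π/2; for n ≠ n', ∫_0^π sin(nx)sin(n'x) dx = ∫_0^π cos(nx)cos(n'x) dx = 0; and by product-to-sum, ∫_0^π sin(nx)cos(n'x) dx = ½∫_0^π [sin((n+n')x) + sin((n−n')x)] dx, which is 0 when n+n' is even and 2n/(n²−n'²) when n+n' is odd (it need not vanish on (0, π)). For the constant mode: ∫_0^π 1 dx = π, ∫_0^π cos(nx) dx = 0, ∫_0^π sin(nx) dx = (1−(−1)^n)/n.
  u² squared terms: (-5)²·∫1 dx = 25·π = 25*π.
  So ∫_0^π u² dx = 25*π.
  u' ≡ 0, so ∫_0^π (u')² dx = 0.
||u||_{H^1}^2 = (25*π) + (0) = 25*π.


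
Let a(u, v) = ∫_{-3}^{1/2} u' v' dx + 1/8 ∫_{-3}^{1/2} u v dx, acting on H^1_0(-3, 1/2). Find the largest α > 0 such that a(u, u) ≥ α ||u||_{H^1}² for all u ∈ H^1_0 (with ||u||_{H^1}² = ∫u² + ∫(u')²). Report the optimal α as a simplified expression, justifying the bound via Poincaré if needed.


α = (49 + 32*π^2)/(8*(4*π^2 + 49))

Coercivity of a(·,·) on H^1_0(-3, 1/2) means a(u, u) ≥ α ||u||_{H^1}² for every u ∈ H^1_0.
The interval has length L = 7/2, and Poincaré/coercivity depend only on L. Here a(u, u) = ∫(u')² + (1/8)·∫u².
Here 0 < c = 1/8 < 1. The condition a(u,u) ≥ α||u||_{H^1}² reads (1−α)∫(u')² ≥ (α−c)∫u². Any admissible α is ≤ 1 (rapidly oscillating u have ∫u²/∫(u')² → 0), and α = 1 would force 0 ≥ (1−c)∫u², impossible since c < 1; so 1−α > 0. By the sharp Poincaré inequality on H^1_0 of an interval of length L, ∫(u')² ≥ (π/L)²∫u² with equality for the first sine mode sin(π(x−x₀)/L) (x₀ the left endpoint), so the inequality holds for all u iff (1−α)(π/L)² ≥ α − c, i.e. α ≤ ((π/L)² + c)/((π/L)² + 1) = (1 + c(L/π)²)/(1 + (L/π)²). With (π/L)² = 4*π^2/49 and c = 1/8, the largest admissible constant is α = ((π/L)² + c)/((π/L)² + 1).
Simplifying, α = (49 + 32*π^2)/(8*(4*π^2 + 49)).


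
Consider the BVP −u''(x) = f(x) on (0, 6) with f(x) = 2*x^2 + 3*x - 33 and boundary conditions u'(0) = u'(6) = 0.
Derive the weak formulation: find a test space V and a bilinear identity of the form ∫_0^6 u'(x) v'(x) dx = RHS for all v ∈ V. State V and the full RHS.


V = H^1(0, 6) (no boundary constraint on v; u is determined up to an additive constant); weak form: ∫_0^6 u'v' dx = ∫_0^6 (2*x^2 + 3*x - 33) v dx for all v ∈ V.

Multiply both sides by a test function v and integrate from 0 to 6:
  ∫_0^6 −u''(x) v(x) dx = ∫_0^6 f(x) v(x) dx.
Integrate the LHS by parts once:
  ∫_0^6 −u'' v dx = −[u'(x) v(x)]_0^6 + ∫_0^6 u'(x) v'(x) dx.
Thus ∫_0^6 u'(x) v'(x) dx = ∫_0^6 f(x) v(x) dx + [u'(x) v(x)]_0^6.
Choose V so that boundary terms are either known or forced to vanish.
u has homogeneous Neumann: u'(0) = u'(6) = 0. So [u' v]_0^6 = 0·v(6) − 0·v(0) = 0 for any v; take V = H^1(0, 6).
Weak formulation: find u (satisfying any essential BC) such that ∫_0^6 u'(x) v'(x) dx = ∫_0^6 f v dx for all v ∈ V (homogeneous Neumann, so boundary terms vanish).
Substituting f(x) = 2*x^2 + 3*x - 33, the right-hand side is ∫_0^6 (2*x^2 + 3*x - 33) v dx.
Compatibility check (pure Neumann): taking v ≡ 1 ∈ V gives 0 = ∫_0^6 f dx + (0) − (0), i.e. ∫_0^6 f dx must equal u'(0) − u'(6) = 0. Indeed ∫_0^6 (2*x^2 + 3*x - 33) dx = 0, so the data are compatible. The solution is then unique only up to an additive constant (fix it e.g. by requiring ∫_0^6 u dx = 0).


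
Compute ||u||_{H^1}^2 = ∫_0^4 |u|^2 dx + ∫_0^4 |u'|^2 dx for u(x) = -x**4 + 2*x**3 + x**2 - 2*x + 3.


||u||_{H^1}^2 = 4840604/315

The H^1 norm (squared) on an interval (0, L) is
  ||u||_{H^1}^2 = ∫_0^L u(x)^2 dx + ∫_0^L u'(x)^2 dx.
Compute u'(x) = -4*x**3 + 6*x**2 + 2*x - 2.
Then u(x)^2 = x**8 - 4*x**7 + 2*x**6 + 8*x**5 - 13*x**4 + 8*x**3 + 10*x**2 - 12*x + 9 and u'(x)^2 = 16*x**6 - 48*x**5 + 20*x**4 + 40*x**3 - 20*x**2 - 8*x + 4.
Integrate each monomial from 0 to 4 using ∫_0^4 c·x^n dx = c·4^(n+1)/(n+1):
  ∫_0^4 u(x)^2 dx = ∫_0^4 (x^8 - 4*x^7 + 2*x^6 + 8*x^5 - 13*x^4 + 8*x^3 + 10*x^2 - 12*x + 9) dx. Term by term:
    ∫_0^4 x^8 dx = 262144/9;  ∫_0^4 -4*x^7 dx = -32768;  ∫_0^4 2*x^6 dx = 32768/7;
    ∫_0^4 8*x^5 dx = 16384/3;  ∫_0^4 -13*x^4 dx = -13312/5;  ∫_0^4 8*x^3 dx = 512;
    ∫_0^4 10*x^2 dx = 640/3;  ∫_0^4 -12*x dx = -96;  ∫_0^4 9 dx = 36.
  Sum: 262144/9 − 32768 + 32768/7 + 16384/3 − 13312/5 + 512 + 640/3 − 96 + 36 = 1418924/315.
  ∫_0^4 u'(x)^2 dx = ∫_0^4 (16*x^6 - 48*x^5 + 20*x^4 + 40*x^3 - 20*x^2 - 8*x + 4) dx. Term by term:
    ∫_0^4 16*x^6 dx = 262144/7;  ∫_0^4 -48*x^5 dx = -32768;  ∫_0^4 20*x^4 dx = 4096;
    ∫_0^4 40*x^3 dx = 2560;  ∫_0^4 -20*x^2 dx = -1280/3;  ∫_0^4 -8*x dx = -64;
    ∫_0^4 4 dx = 16.
  Sum: 262144/7 − 32768 + 4096 + 2560 − 1280/3 − 64 + 16 = 228112/21.
Adding: ||u||_{H^1}^2 = 1418924/315 + 228112/21 = 4840604/315.


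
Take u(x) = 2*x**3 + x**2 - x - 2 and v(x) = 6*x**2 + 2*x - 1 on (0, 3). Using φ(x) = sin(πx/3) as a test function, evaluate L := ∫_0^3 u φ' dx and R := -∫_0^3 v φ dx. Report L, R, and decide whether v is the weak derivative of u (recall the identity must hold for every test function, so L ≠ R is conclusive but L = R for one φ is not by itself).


LHS = -174/π + 648/π^3, RHS = -174/π + 648/π^3. Yes, v = u' weakly.

u(x) = 2*x**3 + x**2 - x - 2, classical derivative u'(x) = 6*x**2 + 2*x - 1.
φ(x) = sin(πx/3), so φ'(x) = π*cos(π*x/3)/3.
Note φ(0) = φ(3) = 0, so the boundary term u·φ vanishes.
LHS = ∫_0^3 u(x) φ'(x) dx = ∫_0^3 (2*π*x^3*cos(π*x/3)/3 + π*x^2*cos(π*x/3)/3 - π*x*cos(π*x/3)/3 - 2*π*cos(π*x/3)/3) dx. Term by term:
  ∫_0^3 -2*π*cos(π*x/3)/3 dx = 0;  ∫_0^3 -π*x*cos(π*x/3)/3 dx = 6/π;  ∫_0^3 π*x^2*cos(π*x/3)/3 dx = -18/π;
  ∫_0^3 2*π*x^3*cos(π*x/3)/3 dx = -162/π + 648/π^3.
Sum: 0 + 6/π − 18/π + -162/π + 648/π^3 = -174/π + 648/π^3.
So LHS = -174/π + 648/π^3.
∫_0^3 v(x) φ(x) dx = ∫_0^3 (6*x^2*sin(π*x/3) + 2*x*sin(π*x/3) - sin(π*x/3)) dx. Term by term:
  ∫_0^3 -sin(π*x/3) dx = -6/π;  ∫_0^3 2*x*sin(π*x/3) dx = 18/π;  ∫_0^3 6*x^2*sin(π*x/3) dx = -648/π^3 + 162/π.
Sum: -6/π + 18/π + -648/π^3 + 162/π = -648/π^3 + 174/π.
So RHS = -∫_0^3 v(x) φ(x) dx = -174/π + 648/π^3.
LHS = RHS, so the identity holds for this test φ.
Moreover u is smooth here and v(x) = u'(x) = 6*x**2 + 2*x - 1 pointwise, so the identity holds for every test function. Hence v is the weak derivative of u.


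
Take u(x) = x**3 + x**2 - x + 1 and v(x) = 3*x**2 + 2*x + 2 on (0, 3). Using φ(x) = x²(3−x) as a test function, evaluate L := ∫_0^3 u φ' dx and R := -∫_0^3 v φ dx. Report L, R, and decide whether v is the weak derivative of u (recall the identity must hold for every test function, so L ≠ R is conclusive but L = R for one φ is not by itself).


LHS = -1809/20, RHS = -1107/10. No, v is not the weak derivative of u.

u(x) = x**3 + x**2 - x + 1, classical derivative u'(x) = 3*x**2 + 2*x - 1.
φ(x) = x²(3−x), so φ'(x) = 3*x*(2 - x).
Note φ(0) = φ(3) = 0, so the boundary term u·φ vanishes.
LHS = ∫_0^3 u(x) φ'(x) dx = ∫_0^3 (-3*x^5 + 3*x^4 + 9*x^3 - 9*x^2 + 6*x) dx. Term by term:
  ∫_0^3 -3*x^5 dx = -729/2;  ∫_0^3 3*x^4 dx = 729/5;  ∫_0^3 9*x^3 dx = 729/4;
  ∫_0^3 -9*x^2 dx = -81;  ∫_0^3 6*x dx = 27.
Sum: -729/2 + 729/5 + 729/4 − 81 + 27 = -1809/20.
So LHS = -1809/20.
∫_0^3 v(x) φ(x) dx = ∫_0^3 (-3*x^5 + 7*x^4 + 4*x^3 + 6*x^2) dx. Term by term:
  ∫_0^3 -3*x^5 dx = -729/2;  ∫_0^3 7*x^4 dx = 1701/5;  ∫_0^3 4*x^3 dx = 81;
  ∫_0^3 6*x^2 dx = 54.
Sum: -729/2 + 1701/5 + 81 + 54 = 1107/10.
So RHS = -∫_0^3 v(x) φ(x) dx = -1107/10.
LHS − RHS = 81/4 ≠ 0, so the identity fails.
(For a valid weak derivative the identity must hold for EVERY test function, in particular this one. The failure shows v is NOT the weak derivative of u.)
Correct weak derivative would be u'(x) = 3*x**2 + 2*x - 1.


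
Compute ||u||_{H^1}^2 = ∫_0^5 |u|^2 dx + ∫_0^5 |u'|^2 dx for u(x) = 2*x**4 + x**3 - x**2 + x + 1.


||u||_{H^1}^2 = 235035985/126

The H^1 norm (squared) on an interval (0, L) is
  ||u||_{H^1}^2 = ∫_0^L u(x)^2 dx + ∫_0^L u'(x)^2 dx.
Compute u'(x) = 8*x**3 + 3*x**2 - 2*x + 1.
Then u(x)^2 = 4*x**8 + 4*x**7 - 3*x**6 + 2*x**5 + 7*x**4 - x**2 + 2*x + 1 and u'(x)^2 = 64*x**6 + 48*x**5 - 23*x**4 + 4*x**3 + 10*x**2 - 4*x + 1.
Integrate each monomial from 0 to 5 using ∫_0^5 c·x^n dx = c·5^(n+1)/(n+1):
  ∫_0^5 u(x)^2 dx = ∫_0^5 (4*x^8 + 4*x^7 - 3*x^6 + 2*x^5 + 7*x^4 - x^2 + 2*x + 1) dx. Term by term:
    ∫_0^5 4*x^8 dx = 7812500/9;  ∫_0^5 4*x^7 dx = 390625/2;  ∫_0^5 -3*x^6 dx = -234375/7;
    ∫_0^5 2*x^5 dx = 15625/3;  ∫_0^5 7*x^4 dx = 4375;  ∫_0^5 -x^2 dx = -125/3;
    ∫_0^5 2*x dx = 25;  ∫_0^5 1 dx = 5.
  Sum: 7812500/9 + 390625/2 − 234375/7 + 15625/3 + 4375 − 125/3 + 25 + 5 = 130971655/126.
  ∫_0^5 u'(x)^2 dx = ∫_0^5 (64*x^6 + 48*x^5 - 23*x^4 + 4*x^3 + 10*x^2 - 4*x + 1) dx. Term by term:
    ∫_0^5 64*x^6 dx = 5000000/7;  ∫_0^5 48*x^5 dx = 125000;  ∫_0^5 -23*x^4 dx = -14375;
    ∫_0^5 4*x^3 dx = 625;  ∫_0^5 10*x^2 dx = 1250/3;  ∫_0^5 -4*x dx = -50;
    ∫_0^5 1 dx = 5.
  Sum: 5000000/7 + 125000 − 14375 + 625 + 1250/3 − 50 + 5 = 17344055/21.
Adding: ||u||_{H^1}^2 = 130971655/126 + 17344055/21 = 235035985/126.


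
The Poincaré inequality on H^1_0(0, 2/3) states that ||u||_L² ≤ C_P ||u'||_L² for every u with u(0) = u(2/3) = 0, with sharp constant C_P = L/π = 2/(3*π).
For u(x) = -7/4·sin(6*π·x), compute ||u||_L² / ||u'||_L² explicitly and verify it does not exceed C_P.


||u||_L² / ||u'||_L² = 1/(6*π) < C_P = 2/(3*π).

u(x) = -7/4·sin(6*π·x), so u'(x) = -21*π*cos(6*π*x)/2.
Writing u(x) = A·sin(kπx/L) with A = -7/4 and k = 4, use ∫_0^L sin²(kπx/L) dx = L/2 and ∫_0^L cos²(kπx/L) dx = L/2.
u² = 49/16·sin²(6*π·x) and (u')² = 441*π^2/4·cos²(6*π·x), and each of sin², cos² integrates to L/2 = 1/3 over (0, 2/3).
∫_0^2/3 u² dx = 49/48, so ||u||_L² = 7*sqrt(3)/12.
∫_0^2/3 (u')² dx = 147*π^2/4, so ||u'||_L² = 7*sqrt(3)*π/2.
Ratio ||u||_L² / ||u'||_L² = 1/(6*π).
Sharp Poincaré constant on H^1_0(0, 2/3) is C_P = L/π = 2/(3*π), achieved by sin(3*π/2·x).
This is the k = 4 harmonic; the ratio L/(kπ) is strictly less than C_P = L/π, consistent with the sharp inequality ||u||_L² ≤ C_P ||u'||_L².


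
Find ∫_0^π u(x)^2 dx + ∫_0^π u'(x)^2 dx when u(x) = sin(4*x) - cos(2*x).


||u||_{H^1(0,π)}^2 = 11*π

u'(x) = 2*sin(2*x) + 4*cos(4*x).
Expand u² and (u')² and integrate term by term on (0, π), using: for integers n ≥ 1, ∫_0^π sin²(nx) dx = ∫_0^π cos²(nx) dx = π/2; for n ≠ n', ∫_0^π sin(nx)sin(n'x) dx = ∫_0^π cos(nx)cos(n'x) dx = 0; and by product-to-sum, ∫_0^π sin(nx)cos(n'x) dx = ½∫_0^π [sin((n+n')x) + sin((n−n')x)] dx, which is 0 when n+n' is even and 2n/(n²−n'²) when n+n' is odd (it need not vanish on (0, π)).
  u² squared terms: (-1)²·∫cos(2x)² dx = 1·π/2 = π/2;  (1)²·∫sin(4x)² dx = 1·π/2 = π/2.
  u² cross terms: 2·(-1)·(1)·∫cos(2x)·sin(4x) dx = -2·(0) = 0.
  So ∫_0^π u² dx = π/2 + π/2 + 0 = π.
  (u')² squared terms: (2)²·∫sin(2x)² dx = 4·π/2 = 2*π;  (4)²·∫cos(4x)² dx = 16·π/2 = 8*π.
  (u')² cross terms: 2·(2)·(4)·∫sin(2x)·cos(4x) dx = 16·(0) = 0.
  So ∫_0^π (u')² dx = 2*π + 8*π + 0 = 10*π.
||u||_{H^1}^2 = (π) + (10*π) = 11*π.


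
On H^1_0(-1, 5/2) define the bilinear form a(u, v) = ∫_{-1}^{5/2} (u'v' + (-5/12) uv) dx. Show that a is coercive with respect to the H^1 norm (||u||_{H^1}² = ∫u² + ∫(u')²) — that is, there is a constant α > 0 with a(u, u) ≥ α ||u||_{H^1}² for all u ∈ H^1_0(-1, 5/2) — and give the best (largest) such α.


α = (-245 + 48*π^2)/(12*(4*π^2 + 49))

Coercivity of a(·,·) on H^1_0(-1, 5/2) means a(u, u) ≥ α ||u||_{H^1}² for every u ∈ H^1_0.
The interval has length L = 7/2, and Poincaré/coercivity depend only on L. Here a(u, u) = ∫(u')² + (-5/12)·∫u².
Here c = -5/12 < 0 with |c| < (π/L)² = 4*π^2/49, so coercivity still holds. The condition a(u,u) ≥ α||u||_{H^1}² reads (1−α)∫(u')² ≥ (α−c)∫u². Any admissible α is ≤ 1 (rapidly oscillating u have ∫u²/∫(u')² → 0), and α = 1 would force 0 ≥ (1−c)∫u², impossible since c < 1; so 1−α > 0. By the sharp Poincaré inequality on H^1_0 of an interval of length L, ∫(u')² ≥ (π/L)²∫u² with equality for the first sine mode sin(π(x−x₀)/L) (x₀ the left endpoint), so the inequality holds for all u iff (1−α)(π/L)² ≥ α − c, i.e. α ≤ ((π/L)² + c)/((π/L)² + 1) = (1 + c(L/π)²)/(1 + (L/π)²). (Direct route, valid since c ≤ 0: Poincaré gives c∫u² ≥ c(L/π)²∫(u')², so a(u,u) ≥ (1 + c(L/π)²)∫(u')², while ||u||_{H^1}² ≤ (1 + (L/π)²)∫(u')²; dividing yields the same α.) With (π/L)² = 4*π^2/49 and c = -5/12, the largest admissible constant is α = ((π/L)² + c)/((π/L)² + 1).
Simplifying, α = (-245 + 48*π^2)/(12*(4*π^2 + 49)).


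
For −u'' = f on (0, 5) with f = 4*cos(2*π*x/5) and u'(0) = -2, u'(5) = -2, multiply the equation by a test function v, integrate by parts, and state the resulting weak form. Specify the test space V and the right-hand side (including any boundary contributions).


V = H^1(0, 5) (v unrestricted at boundary; u is determined up to an additive constant); weak form: ∫_0^5 u'v' dx = ∫_0^5 (4*cos(2*π*x/5)) v dx − 2·v(5) + 2·v(0) for all v ∈ V.

Multiply both sides by a test function v and integrate from 0 to 5:
  ∫_0^5 −u''(x) v(x) dx = ∫_0^5 f(x) v(x) dx.
Integrate the LHS by parts once:
  ∫_0^5 −u'' v dx = −[u'(x) v(x)]_0^5 + ∫_0^5 u'(x) v'(x) dx.
Thus ∫_0^5 u'(x) v'(x) dx = ∫_0^5 f(x) v(x) dx + [u'(x) v(x)]_0^5.
Choose V so that boundary terms are either known or forced to vanish.
u has inhomogeneous Neumann u'(0) = -2, u'(5) = -2. [u' v]_0^5 = (-2)·v(5) − (-2)·v(0) = − 2·v(5) + 2·v(0). Take V = H^1(0, 5); boundary term becomes part of RHS.
Weak formulation: find u (satisfying any essential BC) such that ∫_0^5 u'(x) v'(x) dx = ∫_0^5 f v dx − 2·v(5) + 2·v(0) for all v ∈ V (Neumann data are natural BCs: they enter the RHS as boundary terms).
Substituting f(x) = 4*cos(2*π*x/5), the right-hand side is ∫_0^5 (4*cos(2*π*x/5)) v dx − 2·v(5) + 2·v(0).
Compatibility check (pure Neumann): taking v ≡ 1 ∈ V gives 0 = ∫_0^5 f dx + (-2) − (-2), i.e. ∫_0^5 f dx must equal u'(0) − u'(5) = 0. Indeed ∫_0^5 (4*cos(2*π*x/5)) dx = 0, so the data are compatible. The solution is then unique only up to an additive constant (fix it e.g. by requiring ∫_0^5 u dx = 0).


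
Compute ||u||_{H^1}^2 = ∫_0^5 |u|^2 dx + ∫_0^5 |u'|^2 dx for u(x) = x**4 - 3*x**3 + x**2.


||u||_{H^1}^2 = 19668875/252

The H^1 norm (squared) on an interval (0, L) is
  ||u||_{H^1}^2 = ∫_0^L u(x)^2 dx + ∫_0^L u'(x)^2 dx.
Compute u'(x) = 4*x**3 - 9*x**2 + 2*x.
Then u(x)^2 = x**8 - 6*x**7 + 11*x**6 - 6*x**5 + x**4 and u'(x)^2 = 16*x**6 - 72*x**5 + 97*x**4 - 36*x**3 + 4*x**2.
Integrate each monomial from 0 to 5 using ∫_0^5 c·x^n dx = c·5^(n+1)/(n+1):
  ∫_0^5 u(x)^2 dx = ∫_0^5 (x^8 - 6*x^7 + 11*x^6 - 6*x^5 + x^4) dx. Term by term:
    ∫_0^5 x^8 dx = 1953125/9;  ∫_0^5 -6*x^7 dx = -1171875/4;  ∫_0^5 11*x^6 dx = 859375/7;
    ∫_0^5 -6*x^5 dx = -15625;  ∫_0^5 x^4 dx = 625.
  Sum: 1953125/9 − 1171875/4 + 859375/7 − 15625 + 625 = 8016875/252.
  ∫_0^5 u'(x)^2 dx = ∫_0^5 (16*x^6 - 72*x^5 + 97*x^4 - 36*x^3 + 4*x^2) dx. Term by term:
    ∫_0^5 16*x^6 dx = 1250000/7;  ∫_0^5 -72*x^5 dx = -187500;  ∫_0^5 97*x^4 dx = 60625;
    ∫_0^5 -36*x^3 dx = -5625;  ∫_0^5 4*x^2 dx = 500/3.
  Sum: 1250000/7 − 187500 + 60625 − 5625 + 500/3 = 971000/21.
Adding: ||u||_{H^1}^2 = 8016875/252 + 971000/21 = 19668875/252.


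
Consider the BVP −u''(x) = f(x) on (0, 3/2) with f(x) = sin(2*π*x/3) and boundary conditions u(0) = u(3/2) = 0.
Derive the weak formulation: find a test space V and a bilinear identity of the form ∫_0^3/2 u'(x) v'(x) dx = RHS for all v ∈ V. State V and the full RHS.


V = H^1_0(0, 3/2) (so v(0) = v(3/2) = 0); weak form: ∫_0^3/2 u'v' dx = ∫_0^3/2 (sin(2*π*x/3)) v dx for all v ∈ V.

Multiply both sides by a test function v and integrate from 0 to 3/2:
  ∫_0^3/2 −u''(x) v(x) dx = ∫_0^3/2 f(x) v(x) dx.
Integrate the LHS by parts once:
  ∫_0^3/2 −u'' v dx = −[u'(x) v(x)]_0^3/2 + ∫_0^3/2 u'(x) v'(x) dx.
Thus ∫_0^3/2 u'(x) v'(x) dx = ∫_0^3/2 f(x) v(x) dx + [u'(x) v(x)]_0^3/2.
Choose V so that boundary terms are either known or forced to vanish.
u is Dirichlet: u(0) = u(3/2) = 0. Let V = H^1_0(0, 3/2); then v(0) = v(3/2) = 0, and [u' v]_0^3/2 = 0.
Weak formulation: find u (satisfying any essential BC) such that ∫_0^3/2 u'(x) v'(x) dx = ∫_0^3/2 f v dx for all v ∈ V.
Substituting f(x) = sin(2*π*x/3), the right-hand side is ∫_0^3/2 (sin(2*π*x/3)) v dx.


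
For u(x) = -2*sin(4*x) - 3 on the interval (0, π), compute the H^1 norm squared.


||u||_{H^1(0,π)}^2 = 43*π

u'(x) = -8*cos(4*x).
Expand u² and (u')² and integrate term by term on (0, π), using: for integers n ≥ 1, ∫_0^π sin²(nx) dx = ∫_0^π cos²(nx) dx = π/2; for n ≠ n', ∫_0^π sin(nx)sin(n'x) dx = ∫_0^π cos(nx)cos(n'x) dx = 0; and by product-to-sum, ∫_0^π sin(nx)cos(n'x) dx = ½∫_0^π [sin((n+n')x) + sin((n−n')x)] dx, which is 0 when n+n' is even and 2n/(n²−n'²) when n+n' is odd (it need not vanish on (0, π)). For the constant mode: ∫_0^π 1 dx = π, ∫_0^π cos(nx) dx = 0, ∫_0^π sin(nx) dx = (1−(−1)^n)/n.
  u² squared terms: (-3)²·∫1 dx = 9·π = 9*π;  (-2)²·∫sin(4x)² dx = 4·π/2 = 2*π.
  u² cross terms: 2·(-3)·(-2)·∫1·sin(4x) dx = 12·(0) = 0.
  So ∫_0^π u² dx = 9*π + 2*π + 0 = 11*π.
  (u')² squared terms: (-8)²·∫cos(4x)² dx = 64·π/2 = 32*π.
  So ∫_0^π (u')² dx = 32*π.
||u||_{H^1}^2 = (11*π) + (32*π) = 43*π.


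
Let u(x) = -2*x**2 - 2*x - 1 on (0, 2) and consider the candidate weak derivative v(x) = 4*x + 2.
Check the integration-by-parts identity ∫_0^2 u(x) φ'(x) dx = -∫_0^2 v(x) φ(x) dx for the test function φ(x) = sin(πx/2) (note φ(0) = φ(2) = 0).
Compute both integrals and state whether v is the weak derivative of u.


LHS = 24/π, RHS = -24/π. No, v is not the weak derivative of u.

u(x) = -2*x**2 - 2*x - 1, classical derivative u'(x) = -4*x - 2.
φ(x) = sin(πx/2), so φ'(x) = π*cos(π*x/2)/2.
Note φ(0) = φ(2) = 0, so the boundary term u·φ vanishes.
LHS = ∫_0^2 u(x) φ'(x) dx = ∫_0^2 (-π*x^2*cos(π*x/2) - π*x*cos(π*x/2) - π*cos(π*x/2)/2) dx. Term by term:
  ∫_0^2 -π*cos(π*x/2)/2 dx = 0;  ∫_0^2 -π*x*cos(π*x/2) dx = 8/π;  ∫_0^2 -π*x^2*cos(π*x/2) dx = 16/π.
Sum: 0 + 8/π + 16/π = 24/π.
So LHS = 24/π.
∫_0^2 v(x) φ(x) dx = ∫_0^2 (4*x*sin(π*x/2) + 2*sin(π*x/2)) dx. Term by term:
  ∫_0^2 2*sin(π*x/2) dx = 8/π;  ∫_0^2 4*x*sin(π*x/2) dx = 16/π.
Sum: 8/π + 16/π = 24/π.
So RHS = -∫_0^2 v(x) φ(x) dx = -24/π.
LHS − RHS = 48/π ≠ 0, so the identity fails.
(For a valid weak derivative the identity must hold for EVERY test function, in particular this one. The failure shows v is NOT the weak derivative of u.)
Correct weak derivative would be u'(x) = -4*x - 2.


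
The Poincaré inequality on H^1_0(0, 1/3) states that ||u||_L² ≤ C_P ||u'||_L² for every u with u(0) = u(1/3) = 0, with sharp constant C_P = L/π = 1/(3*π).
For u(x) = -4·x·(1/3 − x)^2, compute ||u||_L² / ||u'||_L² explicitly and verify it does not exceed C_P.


||u||_L² / ||u'||_L² = sqrt(14)/42 < C_P = 1/(3*π).

u(x) = -4·x·(1/3 − x)^2, so u'(x) = -12*x^2 + 16*x/3 - 4/9.
u(x) = -4·x·(1/3 − x)^2 vanishes at x = 0 and x = 1/3, so u ∈ H^1_0(0, 1/3). Differentiate via the product rule and integrate the resulting polynomials term by term.
  ∫_0^1/3 u² dx = ∫_0^1/3 (16*x^6 - 64*x^5/3 + 32*x^4/3 - 64*x^3/27 + 16*x^2/81) dx. Term by term:
    ∫_0^1/3 16*x^6 dx = 16/15309;  ∫_0^1/3 -64*x^5/3 dx = -32/6561;  ∫_0^1/3 32*x^4/3 dx = 32/3645;
    ∫_0^1/3 -64*x^3/27 dx = -16/2187;  ∫_0^1/3 16*x^2/81 dx = 16/6561.
  Sum: 16/15309 − 32/6561 + 32/3645 − 16/2187 + 16/6561 = 16/229635.
  ∫_0^1/3 (u')² dx = ∫_0^1/3 (144*x^4 - 128*x^3 + 352*x^2/9 - 128*x/27 + 16/81) dx. Term by term:
    ∫_0^1/3 144*x^4 dx = 16/135;  ∫_0^1/3 -128*x^3 dx = -32/81;  ∫_0^1/3 352*x^2/9 dx = 352/729;
    ∫_0^1/3 -128*x/27 dx = -64/243;  ∫_0^1/3 16/81 dx = 16/243.
  Sum: 16/135 − 32/81 + 352/729 − 64/243 + 16/243 = 32/3645.
∫_0^1/3 u² dx = 16/229635, so ||u||_L² = 4*sqrt(35)/2835.
∫_0^1/3 (u')² dx = 32/3645, so ||u'||_L² = 4*sqrt(10)/135.
Ratio ||u||_L² / ||u'||_L² = sqrt(14)/42.
Sharp Poincaré constant on H^1_0(0, 1/3) is C_P = L/π = 1/(3*π), achieved by sin(3*π·x).
A polynomial bump cannot attain the sharp Poincaré constant (only the first sine eigenfunction does), so the ratio is strictly less than C_P, consistent with ||u||_L² ≤ C_P ||u'||_L².


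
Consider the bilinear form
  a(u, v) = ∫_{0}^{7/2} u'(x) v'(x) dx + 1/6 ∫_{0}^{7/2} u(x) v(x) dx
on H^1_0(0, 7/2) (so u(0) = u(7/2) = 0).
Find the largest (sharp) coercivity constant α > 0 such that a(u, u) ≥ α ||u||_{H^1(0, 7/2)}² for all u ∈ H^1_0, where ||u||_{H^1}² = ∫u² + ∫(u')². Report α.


α = (49 + 24*π^2)/(6*(4*π^2 + 49))

Coercivity of a(·,·) on H^1_0(0, 7/2) means a(u, u) ≥ α ||u||_{H^1}² for every u ∈ H^1_0.
The interval has length L = 7/2, and Poincaré/coercivity depend only on L. Here a(u, u) = ∫(u')² + (1/6)·∫u².
Here 0 < c = 1/6 < 1. The condition a(u,u) ≥ α||u||_{H^1}² reads (1−α)∫(u')² ≥ (α−c)∫u². Any admissible α is ≤ 1 (rapidly oscillating u have ∫u²/∫(u')² → 0), and α = 1 would force 0 ≥ (1−c)∫u², impossible since c < 1; so 1−α > 0. By the sharp Poincaré inequality on H^1_0 of an interval of length L, ∫(u')² ≥ (π/L)²∫u² with equality for the first sine mode sin(π(x−x₀)/L) (x₀ the left endpoint), so the inequality holds for all u iff (1−α)(π/L)² ≥ α − c, i.e. α ≤ ((π/L)² + c)/((π/L)² + 1) = (1 + c(L/π)²)/(1 + (L/π)²). With (π/L)² = 4*π^2/49 and c = 1/6, the largest admissible constant is α = ((π/L)² + c)/((π/L)² + 1).
Simplifying, α = (49 + 24*π^2)/(6*(4*π^2 + 49)).


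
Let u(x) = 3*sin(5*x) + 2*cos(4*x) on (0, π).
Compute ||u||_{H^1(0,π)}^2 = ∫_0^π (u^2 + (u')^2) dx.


||u||_{H^1(0,π)}^2 = 680/3 + 151*π

u'(x) = -8*sin(4*x) + 15*cos(5*x).
Expand u² and (u')² and integrate term by term on (0, π), using: for integers n ≥ 1, ∫_0^π sin²(nx) dx = ∫_0^π cos²(nx) dx = π/2; for n ≠ n', ∫_0^π sin(nx)sin(n'x) dx = ∫_0^π cos(nx)cos(n'x) dx = 0; and by product-to-sum, ∫_0^π sin(nx)cos(n'x) dx = ½∫_0^π [sin((n+n')x) + sin((n−n')x)] dx, which is 0 when n+n' is even and 2n/(n²−n'²) when n+n' is odd (it need not vanish on (0, π)).
  u² squared terms: (2)²·∫cos(4x)² dx = 4·π/2 = 2*π;  (3)²·∫sin(5x)² dx = 9·π/2 = 9*π/2.
  u² cross terms: 2·(2)·(3)·∫cos(4x)·sin(5x) dx = 12·(10/9) = 40/3.
  So ∫_0^π u² dx = 2*π + 9*π/2 + 40/3 = 40/3 + 13*π/2.
  (u')² squared terms: (-8)²·∫sin(4x)² dx = 64·π/2 = 32*π;  (15)²·∫cos(5x)² dx = 225·π/2 = 225*π/2.
  (u')² cross terms: 2·(-8)·(15)·∫sin(4x)·cos(5x) dx = -240·(-8/9) = 640/3.
  So ∫_0^π (u')² dx = 32*π + 225*π/2 + 640/3 = 640/3 + 289*π/2.
||u||_{H^1}^2 = (40/3 + 13*π/2) + (640/3 + 289*π/2) = 680/3 + 151*π.


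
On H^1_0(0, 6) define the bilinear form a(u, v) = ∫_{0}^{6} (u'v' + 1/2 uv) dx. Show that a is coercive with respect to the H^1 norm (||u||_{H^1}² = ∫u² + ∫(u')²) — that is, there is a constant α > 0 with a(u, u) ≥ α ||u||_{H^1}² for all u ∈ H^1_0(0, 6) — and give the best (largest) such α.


α = (π^2 + 18)/(π^2 + 36)

Coercivity of a(·,·) on H^1_0(0, 6) means a(u, u) ≥ α ||u||_{H^1}² for every u ∈ H^1_0.
The interval has length L = 6, and Poincaré/coercivity depend only on L. Here a(u, u) = ∫(u')² + (1/2)·∫u².
Here 0 < c = 1/2 < 1. The condition a(u,u) ≥ α||u||_{H^1}² reads (1−α)∫(u')² ≥ (α−c)∫u². Any admissible α is ≤ 1 (rapidly oscillating u have ∫u²/∫(u')² → 0), and α = 1 would force 0 ≥ (1−c)∫u², impossible since c < 1; so 1−α > 0. By the sharp Poincaré inequality on H^1_0 of an interval of length L, ∫(u')² ≥ (π/L)²∫u² with equality for the first sine mode sin(π(x−x₀)/L) (x₀ the left endpoint), so the inequality holds for all u iff (1−α)(π/L)² ≥ α − c, i.e. α ≤ ((π/L)² + c)/((π/L)² + 1) = (1 + c(L/π)²)/(1 + (L/π)²). With (π/L)² = π^2/36 and c = 1/2, the largest admissible constant is α = ((π/L)² + c)/((π/L)² + 1).
Simplifying, α = (π^2 + 18)/(π^2 + 36).


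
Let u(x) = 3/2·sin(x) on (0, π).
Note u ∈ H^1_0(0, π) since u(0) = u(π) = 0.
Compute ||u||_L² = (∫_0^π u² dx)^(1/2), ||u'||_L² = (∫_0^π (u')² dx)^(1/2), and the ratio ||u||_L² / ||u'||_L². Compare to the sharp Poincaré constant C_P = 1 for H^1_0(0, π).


||u||_L² / ||u'||_L² = 1 = C_P.

u(x) = 3/2·sin(x), so u'(x) = 3*cos(x)/2.
Writing u(x) = A·sin(kπx/L) with A = 3/2 and k = 1, use ∫_0^L sin²(kπx/L) dx = L/2 and ∫_0^L cos²(kπx/L) dx = L/2.
u² = 9/4·sin²(x) and (u')² = 9/4·cos²(x), and each of sin², cos² integrates to L/2 = π/2 over (0, π).
∫_0^π u² dx = 9*π/8, so ||u||_L² = 3*sqrt(2)*sqrt(π)/4.
∫_0^π (u')² dx = 9*π/8, so ||u'||_L² = 3*sqrt(2)*sqrt(π)/4.
Ratio ||u||_L² / ||u'||_L² = 1.
Sharp Poincaré constant on H^1_0(0, π) is C_P = L/π = 1, achieved by sin(x).
This is the k = 1 eigenfunction (up to amplitude), so the ratio equals the sharp Poincaré constant exactly.


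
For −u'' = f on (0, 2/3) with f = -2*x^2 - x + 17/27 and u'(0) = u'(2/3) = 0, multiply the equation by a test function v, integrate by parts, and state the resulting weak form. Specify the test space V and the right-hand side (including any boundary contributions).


V = H^1(0, 2/3) (no boundary constraint on v; u is determined up to an additive constant); weak form: ∫_0^2/3 u'v' dx = ∫_0^2/3 (-2*x^2 - x + 17/27) v dx for all v ∈ V.

Multiply both sides by a test function v and integrate from 0 to 2/3:
  ∫_0^2/3 −u''(x) v(x) dx = ∫_0^2/3 f(x) v(x) dx.
Integrate the LHS by parts once:
  ∫_0^2/3 −u'' v dx = −[u'(x) v(x)]_0^2/3 + ∫_0^2/3 u'(x) v'(x) dx.
Thus ∫_0^2/3 u'(x) v'(x) dx = ∫_0^2/3 f(x) v(x) dx + [u'(x) v(x)]_0^2/3.
Choose V so that boundary terms are either known or forced to vanish.
u has homogeneous Neumann: u'(0) = u'(2/3) = 0. So [u' v]_0^2/3 = 0·v(2/3) − 0·v(0) = 0 for any v; take V = H^1(0, 2/3).
Weak formulation: find u (satisfying any essential BC) such that ∫_0^2/3 u'(x) v'(x) dx = ∫_0^2/3 f v dx for all v ∈ V (homogeneous Neumann, so boundary terms vanish).
Substituting f(x) = -2*x^2 - x + 17/27, the right-hand side is ∫_0^2/3 (-2*x^2 - x + 17/27) v dx.
Compatibility check (pure Neumann): taking v ≡ 1 ∈ V gives 0 = ∫_0^2/3 f dx + (0) − (0), i.e. ∫_0^2/3 f dx must equal u'(0) − u'(2/3) = 0. Indeed ∫_0^2/3 (-2*x^2 - x + 17/27) dx = 0, so the data are compatible. The solution is then unique only up to an additive constant (fix it e.g. by requiring ∫_0^2/3 u dx = 0).


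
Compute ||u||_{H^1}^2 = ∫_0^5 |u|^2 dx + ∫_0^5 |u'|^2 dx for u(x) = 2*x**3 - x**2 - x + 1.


||u||_{H^1}^2 = 2171345/42

The H^1 norm (squared) on an interval (0, L) is
  ||u||_{H^1}^2 = ∫_0^L u(x)^2 dx + ∫_0^L u'(x)^2 dx.
Compute u'(x) = 6*x**2 - 2*x - 1.
Then u(x)^2 = 4*x**6 - 4*x**5 - 3*x**4 + 6*x**3 - x**2 - 2*x + 1 and u'(x)^2 = 36*x**4 - 24*x**3 - 8*x**2 + 4*x + 1.
Integrate each monomial from 0 to 5 using ∫_0^5 c·x^n dx = c·5^(n+1)/(n+1):
  ∫_0^5 u(x)^2 dx = ∫_0^5 (4*x^6 - 4*x^5 - 3*x^4 + 6*x^3 - x^2 - 2*x + 1) dx. Term by term:
    ∫_0^5 4*x^6 dx = 312500/7;  ∫_0^5 -4*x^5 dx = -31250/3;  ∫_0^5 -3*x^4 dx = -1875;
    ∫_0^5 6*x^3 dx = 1875/2;  ∫_0^5 -x^2 dx = -125/3;  ∫_0^5 -2*x dx = -25;
    ∫_0^5 1 dx = 5.
  Sum: 312500/7 − 31250/3 − 1875 + 1875/2 − 125/3 − 25 + 5 = 1395535/42.
  ∫_0^5 u'(x)^2 dx = ∫_0^5 (36*x^4 - 24*x^3 - 8*x^2 + 4*x + 1) dx. Term by term:
    ∫_0^5 36*x^4 dx = 22500;  ∫_0^5 -24*x^3 dx = -3750;  ∫_0^5 -8*x^2 dx = -1000/3;
    ∫_0^5 4*x dx = 50;  ∫_0^5 1 dx = 5.
  Sum: 22500 − 3750 − 1000/3 + 50 + 5 = 55415/3.
Adding: ||u||_{H^1}^2 = 1395535/42 + 55415/3 = 2171345/42.


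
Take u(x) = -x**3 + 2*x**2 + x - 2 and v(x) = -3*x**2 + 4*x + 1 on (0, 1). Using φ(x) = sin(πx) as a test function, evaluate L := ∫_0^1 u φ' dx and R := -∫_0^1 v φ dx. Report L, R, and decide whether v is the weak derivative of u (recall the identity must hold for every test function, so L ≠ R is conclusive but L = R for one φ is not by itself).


LHS = -3/π - 12/π^3, RHS = -3/π - 12/π^3. Yes, v = u' weakly.

u(x) = -x**3 + 2*x**2 + x - 2, classical derivative u'(x) = -3*x**2 + 4*x + 1.
φ(x) = sin(πx), so φ'(x) = π*cos(π*x).
Note φ(0) = φ(1) = 0, so the boundary term u·φ vanishes.
LHS = ∫_0^1 u(x) φ'(x) dx = ∫_0^1 (-π*x^3*cos(π*x) + 2*π*x^2*cos(π*x) + π*x*cos(π*x) - 2*π*cos(π*x)) dx. Term by term:
  ∫_0^1 -2*π*cos(π*x) dx = 0;  ∫_0^1 π*x*cos(π*x) dx = -2/π;  ∫_0^1 -π*x^3*cos(π*x) dx = -12/π^3 + 3/π;
  ∫_0^1 2*π*x^2*cos(π*x) dx = -4/π.
Sum: 0 − 2/π + -12/π^3 + 3/π − 4/π = -3/π - 12/π^3.
So LHS = -3/π - 12/π^3.
∫_0^1 v(x) φ(x) dx = ∫_0^1 (-3*x^2*sin(π*x) + 4*x*sin(π*x) + sin(π*x)) dx. Term by term:
  ∫_0^1 -3*x^2*sin(π*x) dx = -3/π + 12/π^3;  ∫_0^1 4*x*sin(π*x) dx = 4/π;  ∫_0^1 sin(π*x) dx = 2/π.
Sum: -3/π + 12/π^3 + 4/π + 2/π = 12/π^3 + 3/π.
So RHS = -∫_0^1 v(x) φ(x) dx = -3/π - 12/π^3.
LHS = RHS, so the identity holds for this test φ.
Moreover u is smooth here and v(x) = u'(x) = -3*x**2 + 4*x + 1 pointwise, so the identity holds for every test function. Hence v is the weak derivative of u.


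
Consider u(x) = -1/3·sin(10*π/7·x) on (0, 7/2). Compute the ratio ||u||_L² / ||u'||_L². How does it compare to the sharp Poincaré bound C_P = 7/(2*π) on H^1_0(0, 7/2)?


||u||_L² / ||u'||_L² = 7/(10*π) < C_P = 7/(2*π).

u(x) = -1/3·sin(10*π/7·x), so u'(x) = -10*π*cos(10*π*x/7)/21.
Writing u(x) = A·sin(kπx/L) with A = -1/3 and k = 5, use ∫_0^L sin²(kπx/L) dx = L/2 and ∫_0^L cos²(kπx/L) dx = L/2.
u² = 1/9·sin²(10*π/7·x) and (u')² = 100*π^2/441·cos²(10*π/7·x), and each of sin², cos² integrates to L/2 = 7/4 over (0, 7/2).
∫_0^7/2 u² dx = 7/36, so ||u||_L² = sqrt(7)/6.
∫_0^7/2 (u')² dx = 25*π^2/63, so ||u'||_L² = 5*sqrt(7)*π/21.
Ratio ||u||_L² / ||u'||_L² = 7/(10*π).
Sharp Poincaré constant on H^1_0(0, 7/2) is C_P = L/π = 7/(2*π), achieved by sin(2*π/7·x).
This is the k = 5 harmonic; the ratio L/(kπ) is strictly less than C_P = L/π, consistent with the sharp inequality ||u||_L² ≤ C_P ||u'||_L².


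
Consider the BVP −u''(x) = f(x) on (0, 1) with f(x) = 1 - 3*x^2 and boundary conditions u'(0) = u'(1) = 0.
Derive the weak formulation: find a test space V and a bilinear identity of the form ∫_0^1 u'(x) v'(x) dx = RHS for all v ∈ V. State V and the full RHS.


V = H^1(0, 1) (no boundary constraint on v; u is determined up to an additive constant); weak form: ∫_0^1 u'v' dx = ∫_0^1 (1 - 3*x^2) v dx for all v ∈ V.

Multiply both sides by a test function v and integrate from 0 to 1:
  ∫_0^1 −u''(x) v(x) dx = ∫_0^1 f(x) v(x) dx.
Integrate the LHS by parts once:
  ∫_0^1 −u'' v dx = −[u'(x) v(x)]_0^1 + ∫_0^1 u'(x) v'(x) dx.
Thus ∫_0^1 u'(x) v'(x) dx = ∫_0^1 f(x) v(x) dx + [u'(x) v(x)]_0^1.
Choose V so that boundary terms are either known or forced to vanish.
u has homogeneous Neumann: u'(0) = u'(1) = 0. So [u' v]_0^1 = 0·v(1) − 0·v(0) = 0 for any v; take V = H^1(0, 1).
Weak formulation: find u (satisfying any essential BC) such that ∫_0^1 u'(x) v'(x) dx = ∫_0^1 f v dx for all v ∈ V (homogeneous Neumann, so boundary terms vanish).
Substituting f(x) = 1 - 3*x^2, the right-hand side is ∫_0^1 (1 - 3*x^2) v dx.
Compatibility check (pure Neumann): taking v ≡ 1 ∈ V gives 0 = ∫_0^1 f dx + (0) − (0), i.e. ∫_0^1 f dx must equal u'(0) − u'(1) = 0. Indeed ∫_0^1 (1 - 3*x^2) dx = 0, so the data are compatible. The solution is then unique only up to an additive constant (fix it e.g. by requiring ∫_0^1 u dx = 0).


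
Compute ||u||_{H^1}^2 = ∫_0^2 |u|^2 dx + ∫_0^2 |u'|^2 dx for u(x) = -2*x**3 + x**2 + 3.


||u||_{H^1}^2 = 5878/35

The H^1 norm (squared) on an interval (0, L) is
  ||u||_{H^1}^2 = ∫_0^L u(x)^2 dx + ∫_0^L u'(x)^2 dx.
Compute u'(x) = -6*x**2 + 2*x.
Then u(x)^2 = 4*x**6 - 4*x**5 + x**4 - 12*x**3 + 6*x**2 + 9 and u'(x)^2 = 36*x**4 - 24*x**3 + 4*x**2.
Integrate each monomial from 0 to 2 using ∫_0^2 c·x^n dx = c·2^(n+1)/(n+1):
  ∫_0^2 u(x)^2 dx = ∫_0^2 (4*x^6 - 4*x^5 + x^4 - 12*x^3 + 6*x^2 + 9) dx. Term by term:
    ∫_0^2 4*x^6 dx = 512/7;  ∫_0^2 -4*x^5 dx = -128/3;  ∫_0^2 x^4 dx = 32/5;
    ∫_0^2 -12*x^3 dx = -48;  ∫_0^2 6*x^2 dx = 16;  ∫_0^2 9 dx = 18.
  Sum: 512/7 − 128/3 + 32/5 − 48 + 16 + 18 = 2402/105.
  ∫_0^2 u'(x)^2 dx = ∫_0^2 (36*x^4 - 24*x^3 + 4*x^2) dx. Term by term:
    ∫_0^2 36*x^4 dx = 1152/5;  ∫_0^2 -24*x^3 dx = -96;  ∫_0^2 4*x^2 dx = 32/3.
  Sum: 1152/5 − 96 + 32/3 = 2176/15.
Adding: ||u||_{H^1}^2 = 2402/105 + 2176/15 = 5878/35.


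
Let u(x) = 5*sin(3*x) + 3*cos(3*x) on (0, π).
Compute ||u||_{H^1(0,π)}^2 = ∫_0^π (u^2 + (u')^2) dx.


||u||_{H^1(0,π)}^2 = 170*π

u'(x) = -9*sin(3*x) + 15*cos(3*x).
Expand u² and (u')² and integrate term by term on (0, π), using: for integers n ≥ 1, ∫_0^π sin²(nx) dx = ∫_0^π cos²(nx) dx = π/2; for n ≠ n', ∫_0^π sin(nx)sin(n'x) dx = ∫_0^π cos(nx)cos(n'x) dx = 0; and by product-to-sum, ∫_0^π sin(nx)cos(n'x) dx = ½∫_0^π [sin((n+n')x) + sin((n−n')x)] dx, which is 0 when n+n' is even and 2n/(n²−n'²) when n+n' is odd (it need not vanish on (0, π)).
  u² squared terms: (3)²·∫cos(3x)² dx = 9·π/2 = 9*π/2;  (5)²·∫sin(3x)² dx = 25·π/2 = 25*π/2.
  u² cross terms: 2·(3)·(5)·∫cos(3x)·sin(3x) dx = 30·(0) = 0.
  So ∫_0^π u² dx = 9*π/2 + 25*π/2 + 0 = 17*π.
  (u')² squared terms: (-9)²·∫sin(3x)² dx = 81·π/2 = 81*π/2;  (15)²·∫cos(3x)² dx = 225·π/2 = 225*π/2.
  (u')² cross terms: 2·(-9)·(15)·∫sin(3x)·cos(3x) dx = -270·(0) = 0.
  So ∫_0^π (u')² dx = 81*π/2 + 225*π/2 + 0 = 153*π.
||u||_{H^1}^2 = (17*π) + (153*π) = 170*π.


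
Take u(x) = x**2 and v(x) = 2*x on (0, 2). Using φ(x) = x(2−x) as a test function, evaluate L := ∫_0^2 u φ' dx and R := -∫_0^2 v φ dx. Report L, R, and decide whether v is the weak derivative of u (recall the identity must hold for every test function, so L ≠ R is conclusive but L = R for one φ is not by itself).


LHS = -8/3, RHS = -8/3. Yes, v = u' weakly.

u(x) = x**2, classical derivative u'(x) = 2*x.
φ(x) = x(2−x), so φ'(x) = 2 - 2*x.
Note φ(0) = φ(2) = 0, so the boundary term u·φ vanishes.
LHS = ∫_0^2 u(x) φ'(x) dx = ∫_0^2 (-2*x^3 + 2*x^2) dx. Term by term:
  ∫_0^2 -2*x^3 dx = -8;  ∫_0^2 2*x^2 dx = 16/3.
Sum: -8 + 16/3 = -8/3.
So LHS = -8/3.
∫_0^2 v(x) φ(x) dx = ∫_0^2 (-2*x^3 + 4*x^2) dx. Term by term:
  ∫_0^2 -2*x^3 dx = -8;  ∫_0^2 4*x^2 dx = 32/3.
Sum: -8 + 32/3 = 8/3.
So RHS = -∫_0^2 v(x) φ(x) dx = -8/3.
LHS = RHS, so the identity holds for this test φ.
Moreover u is smooth here and v(x) = u'(x) = 2*x pointwise, so the identity holds for every test function. Hence v is the weak derivative of u.
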